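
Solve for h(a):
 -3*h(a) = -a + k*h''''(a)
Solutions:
 h(a) = C1*exp(-3^(1/4)*a*(-1/k)^(1/4)) + C2*exp(3^(1/4)*a*(-1/k)^(1/4)) + C3*exp(-3^(1/4)*I*a*(-1/k)^(1/4)) + C4*exp(3^(1/4)*I*a*(-1/k)^(1/4)) + a/3


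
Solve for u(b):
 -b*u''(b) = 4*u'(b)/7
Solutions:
 u(b) = C1 + C2*b^(3/7)


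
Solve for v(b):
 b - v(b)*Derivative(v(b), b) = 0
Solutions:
 v(b) = -sqrt(C1 + b^2)
 v(b) = sqrt(C1 + b^2)


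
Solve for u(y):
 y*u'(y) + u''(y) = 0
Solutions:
 u(y) = C1 + C2*erf(sqrt(2)*y/2)


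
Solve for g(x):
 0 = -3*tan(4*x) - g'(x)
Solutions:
 g(x) = C1 + 3*log(cos(4*x))/4


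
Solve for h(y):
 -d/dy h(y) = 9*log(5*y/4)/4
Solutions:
 h(y) = C1 - 9*y*log(y)/4 - 9*y*log(5)/4 + 9*y/4 + 9*y*log(2)/2


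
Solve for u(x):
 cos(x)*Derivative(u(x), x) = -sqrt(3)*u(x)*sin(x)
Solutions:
 u(x) = C1*cos(x)^(sqrt(3))


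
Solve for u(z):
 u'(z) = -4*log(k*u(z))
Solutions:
 li(k*u(z))/k = C1 - 4*z


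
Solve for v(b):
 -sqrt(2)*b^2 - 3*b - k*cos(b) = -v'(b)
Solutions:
 v(b) = C1 + sqrt(2)*b^3/3 + 3*b^2/2 + k*sin(b)


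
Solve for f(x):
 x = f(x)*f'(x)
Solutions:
 f(x) = -sqrt(C1 + x^2)
 f(x) = sqrt(C1 + x^2)


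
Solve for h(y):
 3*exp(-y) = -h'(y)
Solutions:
 h(y) = C1 + 3*exp(-y)


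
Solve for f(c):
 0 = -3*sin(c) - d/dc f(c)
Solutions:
 f(c) = C1 + 3*cos(c)


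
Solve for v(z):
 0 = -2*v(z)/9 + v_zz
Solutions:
 v(z) = C1*exp(-sqrt(2)*z/3) + C2*exp(sqrt(2)*z/3)


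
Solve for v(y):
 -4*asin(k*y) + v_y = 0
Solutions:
 v(y) = C1 + 4*Piecewise((y*asin(k*y) + sqrt(-k^2*y^2 + 1)/k, Ne(k, 0)), (0, True))


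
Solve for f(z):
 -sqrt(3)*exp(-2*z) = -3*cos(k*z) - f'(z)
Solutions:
 f(z) = C1 - sqrt(3)*exp(-2*z)/2 - 3*sin(k*z)/k


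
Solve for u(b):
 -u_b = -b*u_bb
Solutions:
 u(b) = C1 + C2*b^2


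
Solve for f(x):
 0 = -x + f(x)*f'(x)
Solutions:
 f(x) = -sqrt(C1 + x^2)
 f(x) = sqrt(C1 + x^2)


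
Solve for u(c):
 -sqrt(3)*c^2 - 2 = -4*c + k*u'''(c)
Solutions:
 u(c) = C1 + C2*c + C3*c^2 - sqrt(3)*c^5/(60*k) + c^4/(6*k) - c^3/(3*k)


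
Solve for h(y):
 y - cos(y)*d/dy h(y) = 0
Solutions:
 h(y) = C1 + Integral(y/cos(y), y)


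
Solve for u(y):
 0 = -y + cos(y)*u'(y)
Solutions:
 u(y) = C1 + Integral(y/cos(y), y)


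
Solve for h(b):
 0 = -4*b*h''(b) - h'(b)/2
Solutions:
 h(b) = C1 + C2*b^(7/8)


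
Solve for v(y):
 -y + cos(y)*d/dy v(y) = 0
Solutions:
 v(y) = C1 + Integral(y/cos(y), y)


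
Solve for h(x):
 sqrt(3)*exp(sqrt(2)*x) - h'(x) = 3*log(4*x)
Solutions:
 h(x) = C1 - 3*x*log(x) + 3*x*(1 - 2*log(2)) + sqrt(6)*exp(sqrt(2)*x)/2


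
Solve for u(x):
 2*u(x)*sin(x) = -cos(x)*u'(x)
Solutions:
 u(x) = C1*cos(x)^2


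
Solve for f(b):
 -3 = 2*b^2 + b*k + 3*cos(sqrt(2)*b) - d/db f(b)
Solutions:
 f(b) = C1 + 2*b^3/3 + b^2*k/2 + 3*b + 3*sqrt(2)*sin(sqrt(2)*b)/2


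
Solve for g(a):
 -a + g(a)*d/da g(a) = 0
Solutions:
 g(a) = -sqrt(C1 + a^2)
 g(a) = sqrt(C1 + a^2)


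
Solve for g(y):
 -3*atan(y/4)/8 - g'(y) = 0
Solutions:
 g(y) = C1 - 3*y*atan(y/4)/8 + 3*log(y^2 + 16)/4


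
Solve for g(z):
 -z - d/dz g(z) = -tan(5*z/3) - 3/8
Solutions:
 g(z) = C1 - z^2/2 + 3*z/8 - 3*log(cos(5*z/3))/5


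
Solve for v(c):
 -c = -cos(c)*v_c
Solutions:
 v(c) = C1 + Integral(c/cos(c), c)


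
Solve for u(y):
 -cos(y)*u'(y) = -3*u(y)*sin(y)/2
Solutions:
 u(y) = C1/cos(y)^(3/2)


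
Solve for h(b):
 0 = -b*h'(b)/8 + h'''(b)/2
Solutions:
 h(b) = C1 + Integral(C2*airyai(2^(1/3)*b/2) + C3*airybi(2^(1/3)*b/2), b)


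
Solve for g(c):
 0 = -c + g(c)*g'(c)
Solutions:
 g(c) = -sqrt(C1 + c^2)
 g(c) = sqrt(C1 + c^2)


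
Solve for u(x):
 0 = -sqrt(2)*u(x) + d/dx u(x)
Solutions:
 u(x) = C1*exp(sqrt(2)*x)


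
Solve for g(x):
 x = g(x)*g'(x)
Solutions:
 g(x) = -sqrt(C1 + x^2)
 g(x) = sqrt(C1 + x^2)


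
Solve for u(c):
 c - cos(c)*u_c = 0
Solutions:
 u(c) = C1 + Integral(c/cos(c), c)


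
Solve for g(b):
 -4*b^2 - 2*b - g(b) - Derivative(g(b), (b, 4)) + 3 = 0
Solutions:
 g(b) = -4*b^2 - 2*b + (C1*sin(sqrt(2)*b/2) + C2*cos(sqrt(2)*b/2))*exp(-sqrt(2)*b/2) + (C3*sin(sqrt(2)*b/2) + C4*cos(sqrt(2)*b/2))*exp(sqrt(2)*b/2) + 3


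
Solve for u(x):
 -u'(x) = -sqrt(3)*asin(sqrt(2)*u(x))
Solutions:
 Integral(1/asin(sqrt(2)*_y), (_y, u(x))) = C1 + sqrt(3)*x


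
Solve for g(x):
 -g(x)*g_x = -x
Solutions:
 g(x) = -sqrt(C1 + x^2)
 g(x) = sqrt(C1 + x^2)


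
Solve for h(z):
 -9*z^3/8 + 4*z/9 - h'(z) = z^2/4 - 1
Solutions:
 h(z) = C1 - 9*z^4/32 - z^3/12 + 2*z^2/9 + z


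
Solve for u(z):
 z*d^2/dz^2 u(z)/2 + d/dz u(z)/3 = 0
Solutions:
 u(z) = C1 + C2*z^(1/3)


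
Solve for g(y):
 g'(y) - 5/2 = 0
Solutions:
 g(y) = C1 + 5*y/2


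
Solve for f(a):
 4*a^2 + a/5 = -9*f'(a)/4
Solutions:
 f(a) = C1 - 16*a^3/27 - 2*a^2/45


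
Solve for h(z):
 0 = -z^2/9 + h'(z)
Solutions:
 h(z) = C1 + z^3/27


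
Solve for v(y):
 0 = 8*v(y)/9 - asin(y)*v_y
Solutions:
 v(y) = C1*exp(8*Integral(1/asin(y), y)/9)


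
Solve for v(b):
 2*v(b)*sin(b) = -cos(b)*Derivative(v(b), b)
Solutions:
 v(b) = C1*cos(b)^2


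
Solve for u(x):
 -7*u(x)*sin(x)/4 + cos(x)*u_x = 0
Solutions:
 u(x) = C1/cos(x)^(7/4)


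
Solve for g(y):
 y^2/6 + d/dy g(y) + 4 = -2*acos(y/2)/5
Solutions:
 g(y) = C1 - y^3/18 - 2*y*acos(y/2)/5 - 4*y + 2*sqrt(4 - y^2)/5


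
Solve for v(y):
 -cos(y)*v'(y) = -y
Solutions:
 v(y) = C1 + Integral(y/cos(y), y)


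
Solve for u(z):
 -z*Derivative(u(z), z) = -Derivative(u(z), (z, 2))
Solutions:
 u(z) = C1 + C2*erfi(sqrt(2)*z/2)


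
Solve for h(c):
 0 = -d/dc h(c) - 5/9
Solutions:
 h(c) = C1 - 5*c/9


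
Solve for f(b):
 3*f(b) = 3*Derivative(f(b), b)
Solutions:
 f(b) = C1*exp(b)


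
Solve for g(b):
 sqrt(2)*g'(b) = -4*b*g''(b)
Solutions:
 g(b) = C1 + C2*b^(1 - sqrt(2)/4)


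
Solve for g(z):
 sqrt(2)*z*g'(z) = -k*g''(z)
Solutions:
 g(z) = C1 + C2*sqrt(k)*erf(2^(3/4)*z*sqrt(1/k)/2)


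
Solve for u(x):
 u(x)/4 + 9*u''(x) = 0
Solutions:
 u(x) = C1*sin(x/6) + C2*cos(x/6)


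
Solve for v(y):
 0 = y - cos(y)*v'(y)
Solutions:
 v(y) = C1 + Integral(y/cos(y), y)


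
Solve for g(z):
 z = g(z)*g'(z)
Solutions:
 g(z) = -sqrt(C1 + z^2)
 g(z) = sqrt(C1 + z^2)


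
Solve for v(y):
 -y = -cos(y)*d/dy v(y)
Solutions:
 v(y) = C1 + Integral(y/cos(y), y)


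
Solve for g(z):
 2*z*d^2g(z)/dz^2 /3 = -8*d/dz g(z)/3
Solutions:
 g(z) = C1 + C2/z^3


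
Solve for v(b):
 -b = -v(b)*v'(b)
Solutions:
 v(b) = -sqrt(C1 + b^2)
 v(b) = sqrt(C1 + b^2)


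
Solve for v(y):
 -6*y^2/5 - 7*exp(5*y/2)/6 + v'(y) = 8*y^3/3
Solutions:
 v(y) = C1 + 2*y^4/3 + 2*y^3/5 + 7*exp(5*y/2)/15


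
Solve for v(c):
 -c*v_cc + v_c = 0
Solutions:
 v(c) = C1 + C2*c^2


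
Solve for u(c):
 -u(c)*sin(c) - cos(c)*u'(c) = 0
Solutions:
 u(c) = C1*cos(c)


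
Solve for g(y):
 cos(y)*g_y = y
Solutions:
 g(y) = C1 + Integral(y/cos(y), y)


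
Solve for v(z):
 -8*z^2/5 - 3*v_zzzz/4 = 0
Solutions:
 v(z) = C1 + C2*z + C3*z^2 + C4*z^3 - 4*z^6/675


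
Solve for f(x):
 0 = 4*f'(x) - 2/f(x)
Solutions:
 f(x) = -sqrt(C1 + x)
 f(x) = sqrt(C1 + x)


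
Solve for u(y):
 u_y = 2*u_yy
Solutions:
 u(y) = C1 + C2*exp(y/2)


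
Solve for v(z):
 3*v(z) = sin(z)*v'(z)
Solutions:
 v(z) = C1*(cos(z) - 1)^(3/2)/(cos(z) + 1)^(3/2)


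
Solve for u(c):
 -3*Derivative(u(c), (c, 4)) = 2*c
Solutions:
 u(c) = C1 + C2*c + C3*c^2 + C4*c^3 - c^5/180


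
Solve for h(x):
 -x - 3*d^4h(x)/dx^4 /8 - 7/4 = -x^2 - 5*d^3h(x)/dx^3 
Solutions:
 h(x) = C1 + C2*x + C3*x^2 + C4*exp(40*x/3) - x^5/300 + 17*x^4/2400 + 1451*x^3/24000


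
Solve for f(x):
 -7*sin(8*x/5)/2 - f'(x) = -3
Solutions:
 f(x) = C1 + 3*x + 35*cos(8*x/5)/16


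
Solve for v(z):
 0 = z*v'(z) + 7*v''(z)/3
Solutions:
 v(z) = C1 + C2*erf(sqrt(42)*z/14)


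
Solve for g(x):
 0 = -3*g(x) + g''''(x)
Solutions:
 g(x) = C1*exp(-3^(1/4)*x) + C2*exp(3^(1/4)*x) + C3*sin(3^(1/4)*x) + C4*cos(3^(1/4)*x)


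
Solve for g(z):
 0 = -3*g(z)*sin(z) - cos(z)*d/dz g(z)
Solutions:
 g(z) = C1*cos(z)^3


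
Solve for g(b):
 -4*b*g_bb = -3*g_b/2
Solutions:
 g(b) = C1 + C2*b^(11/8)


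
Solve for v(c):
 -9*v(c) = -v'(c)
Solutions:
 v(c) = C1*exp(9*c)


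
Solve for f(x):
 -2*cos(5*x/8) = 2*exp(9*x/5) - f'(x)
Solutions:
 f(x) = C1 + 10*exp(9*x/5)/9 + 16*sin(5*x/8)/5


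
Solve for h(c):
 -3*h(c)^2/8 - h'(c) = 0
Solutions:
 h(c) = 8/(C1 + 3*c)


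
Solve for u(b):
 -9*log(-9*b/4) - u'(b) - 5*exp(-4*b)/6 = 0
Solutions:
 u(b) = C1 - 9*b*log(-b) + 9*b*(-2*log(3) + 1 + 2*log(2)) + 5*exp(-4*b)/24


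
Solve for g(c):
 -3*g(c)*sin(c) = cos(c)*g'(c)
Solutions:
 g(c) = C1*cos(c)^3


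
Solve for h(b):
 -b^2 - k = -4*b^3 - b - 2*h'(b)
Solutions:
 h(b) = C1 - b^4/2 + b^3/6 - b^2/4 + b*k/2


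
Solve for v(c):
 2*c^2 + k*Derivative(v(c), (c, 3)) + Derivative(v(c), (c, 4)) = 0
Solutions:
 v(c) = C1 + C2*c + C3*c^2 + C4*exp(-c*k) - c^5/(30*k) + c^4/(6*k^2) - 2*c^3/(3*k^3)


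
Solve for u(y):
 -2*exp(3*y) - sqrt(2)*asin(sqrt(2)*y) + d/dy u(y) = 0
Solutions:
 u(y) = C1 + sqrt(2)*(y*asin(sqrt(2)*y) + sqrt(2)*sqrt(1 - 2*y^2)/2) + 2*exp(3*y)/3


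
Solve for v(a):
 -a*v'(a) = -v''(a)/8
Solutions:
 v(a) = C1 + C2*erfi(2*a)


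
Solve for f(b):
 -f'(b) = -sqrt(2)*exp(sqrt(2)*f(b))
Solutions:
 f(b) = sqrt(2)*(2*log(-1/(C1 + sqrt(2)*b)) - log(2))/4


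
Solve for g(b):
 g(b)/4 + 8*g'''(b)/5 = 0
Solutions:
 g(b) = C3*exp(-10^(1/3)*b/4) + (C1*sin(10^(1/3)*sqrt(3)*b/8) + C2*cos(10^(1/3)*sqrt(3)*b/8))*exp(10^(1/3)*b/8)


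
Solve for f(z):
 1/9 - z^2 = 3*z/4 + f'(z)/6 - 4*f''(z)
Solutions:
 f(z) = C1 + C2*exp(z/24) - 2*z^3 - 585*z^2/4 - 21058*z/3


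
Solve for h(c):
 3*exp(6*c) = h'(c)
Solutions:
 h(c) = C1 + exp(6*c)/2


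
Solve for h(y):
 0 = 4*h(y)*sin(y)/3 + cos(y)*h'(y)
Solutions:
 h(y) = C1*cos(y)^(4/3)


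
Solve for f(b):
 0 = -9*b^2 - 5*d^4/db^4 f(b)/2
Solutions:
 f(b) = C1 + C2*b + C3*b^2 + C4*b^3 - b^6/100


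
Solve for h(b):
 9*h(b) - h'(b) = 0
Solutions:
 h(b) = C1*exp(9*b)


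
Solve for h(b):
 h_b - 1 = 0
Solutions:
 h(b) = C1 + b


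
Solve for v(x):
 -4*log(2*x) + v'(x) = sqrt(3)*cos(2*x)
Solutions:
 v(x) = C1 + 4*x*log(x) - 4*x + 4*x*log(2) + sqrt(3)*sin(2*x)/2


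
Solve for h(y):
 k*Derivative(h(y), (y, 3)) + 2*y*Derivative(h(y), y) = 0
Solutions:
 h(y) = C1 + Integral(C2*airyai(2^(1/3)*y*(-1/k)^(1/3)) + C3*airybi(2^(1/3)*y*(-1/k)^(1/3)), y)


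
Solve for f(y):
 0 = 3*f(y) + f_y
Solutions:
 f(y) = C1*exp(-3*y)


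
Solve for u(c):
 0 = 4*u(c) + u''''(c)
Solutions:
 u(c) = (C1*sin(c) + C2*cos(c))*exp(-c) + (C3*sin(c) + C4*cos(c))*exp(c)


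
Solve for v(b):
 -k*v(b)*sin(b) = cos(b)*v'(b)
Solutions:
 v(b) = C1*exp(k*log(cos(b)))


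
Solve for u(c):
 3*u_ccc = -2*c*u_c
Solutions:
 u(c) = C1 + Integral(C2*airyai(-2^(1/3)*3^(2/3)*c/3) + C3*airybi(-2^(1/3)*3^(2/3)*c/3), c)


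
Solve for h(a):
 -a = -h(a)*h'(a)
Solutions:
 h(a) = -sqrt(C1 + a^2)
 h(a) = sqrt(C1 + a^2)


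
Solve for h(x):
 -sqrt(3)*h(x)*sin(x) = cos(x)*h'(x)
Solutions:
 h(x) = C1*cos(x)^(sqrt(3))


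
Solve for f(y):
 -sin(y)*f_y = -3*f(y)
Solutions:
 f(y) = C1*(cos(y) - 1)^(3/2)/(cos(y) + 1)^(3/2)


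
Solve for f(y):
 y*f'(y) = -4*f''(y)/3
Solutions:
 f(y) = C1 + C2*erf(sqrt(6)*y/4)


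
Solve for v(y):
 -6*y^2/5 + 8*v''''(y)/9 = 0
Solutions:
 v(y) = C1 + C2*y + C3*y^2 + C4*y^3 + 3*y^6/800


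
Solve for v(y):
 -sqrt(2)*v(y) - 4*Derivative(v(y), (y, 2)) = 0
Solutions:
 v(y) = C1*sin(2^(1/4)*y/2) + C2*cos(2^(1/4)*y/2)


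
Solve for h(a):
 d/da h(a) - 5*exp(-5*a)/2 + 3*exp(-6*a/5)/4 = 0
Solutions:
 h(a) = C1 - exp(-5*a)/2 + 5*exp(-6*a/5)/8


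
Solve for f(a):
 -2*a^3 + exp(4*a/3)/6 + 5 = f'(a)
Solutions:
 f(a) = C1 - a^4/2 + 5*a + exp(4*a/3)/8


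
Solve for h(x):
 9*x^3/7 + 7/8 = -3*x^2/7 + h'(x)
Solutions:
 h(x) = C1 + 9*x^4/28 + x^3/7 + 7*x/8


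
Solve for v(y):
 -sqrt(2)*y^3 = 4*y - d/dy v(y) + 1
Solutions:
 v(y) = C1 + sqrt(2)*y^4/4 + 2*y^2 + y


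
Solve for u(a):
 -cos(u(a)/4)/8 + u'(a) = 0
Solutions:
 -a/8 - 2*log(sin(u(a)/4) - 1) + 2*log(sin(u(a)/4) + 1) = C1


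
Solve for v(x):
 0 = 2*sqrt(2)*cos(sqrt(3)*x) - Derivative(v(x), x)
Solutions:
 v(x) = C1 + 2*sqrt(6)*sin(sqrt(3)*x)/3


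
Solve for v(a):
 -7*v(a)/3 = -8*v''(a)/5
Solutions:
 v(a) = C1*exp(-sqrt(210)*a/12) + C2*exp(sqrt(210)*a/12)


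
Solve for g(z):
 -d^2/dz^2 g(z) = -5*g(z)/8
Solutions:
 g(z) = C1*exp(-sqrt(10)*z/4) + C2*exp(sqrt(10)*z/4)


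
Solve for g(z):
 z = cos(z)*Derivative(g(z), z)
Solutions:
 g(z) = C1 + Integral(z/cos(z), z)


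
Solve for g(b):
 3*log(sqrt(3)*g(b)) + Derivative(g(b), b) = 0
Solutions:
 2*Integral(1/(2*log(_y) + log(3)), (_y, g(b)))/3 = C1 - b


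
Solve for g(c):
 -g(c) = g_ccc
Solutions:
 g(c) = C3*exp(-c) + (C1*sin(sqrt(3)*c/2) + C2*cos(sqrt(3)*c/2))*exp(c/2)


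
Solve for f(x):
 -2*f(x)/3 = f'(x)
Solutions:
 f(x) = C1*exp(-2*x/3)


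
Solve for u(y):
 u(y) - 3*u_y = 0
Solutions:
 u(y) = C1*exp(y/3)


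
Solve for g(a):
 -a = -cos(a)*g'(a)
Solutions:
 g(a) = C1 + Integral(a/cos(a), a)


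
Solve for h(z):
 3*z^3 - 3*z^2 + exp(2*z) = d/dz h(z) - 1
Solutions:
 h(z) = C1 + 3*z^4/4 - z^3 + z + exp(2*z)/2


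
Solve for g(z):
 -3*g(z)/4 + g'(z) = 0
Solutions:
 g(z) = C1*exp(3*z/4)


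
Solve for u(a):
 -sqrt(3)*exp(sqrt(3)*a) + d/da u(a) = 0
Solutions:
 u(a) = C1 + exp(sqrt(3)*a)


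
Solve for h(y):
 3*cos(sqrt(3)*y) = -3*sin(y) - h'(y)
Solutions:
 h(y) = C1 - sqrt(3)*sin(sqrt(3)*y) + 3*cos(y)


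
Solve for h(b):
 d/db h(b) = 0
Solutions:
 h(b) = C1


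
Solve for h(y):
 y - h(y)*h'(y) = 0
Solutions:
 h(y) = -sqrt(C1 + y^2)
 h(y) = sqrt(C1 + y^2)


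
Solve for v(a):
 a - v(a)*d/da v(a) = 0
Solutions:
 v(a) = -sqrt(C1 + a^2)
 v(a) = sqrt(C1 + a^2)


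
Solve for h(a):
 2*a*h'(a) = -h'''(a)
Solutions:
 h(a) = C1 + Integral(C2*airyai(-2^(1/3)*a) + C3*airybi(-2^(1/3)*a), a)


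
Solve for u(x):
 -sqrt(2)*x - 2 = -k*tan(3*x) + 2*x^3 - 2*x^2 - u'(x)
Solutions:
 u(x) = C1 + k*log(cos(3*x))/3 + x^4/2 - 2*x^3/3 + sqrt(2)*x^2/2 + 2*x


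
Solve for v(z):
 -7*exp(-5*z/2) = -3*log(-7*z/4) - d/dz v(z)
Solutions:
 v(z) = C1 - 3*z*log(-z) + 3*z*(-log(7) + 1 + 2*log(2)) - 14*exp(-5*z/2)/5


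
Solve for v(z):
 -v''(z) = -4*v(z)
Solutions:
 v(z) = C1*exp(-2*z) + C2*exp(2*z)


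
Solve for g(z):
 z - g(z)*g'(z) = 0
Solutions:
 g(z) = -sqrt(C1 + z^2)
 g(z) = sqrt(C1 + z^2)


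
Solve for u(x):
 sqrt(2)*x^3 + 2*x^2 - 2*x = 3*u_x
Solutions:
 u(x) = C1 + sqrt(2)*x^4/12 + 2*x^3/9 - x^2/3


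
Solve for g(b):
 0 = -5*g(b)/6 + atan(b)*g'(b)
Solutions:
 g(b) = C1*exp(5*Integral(1/atan(b), b)/6)


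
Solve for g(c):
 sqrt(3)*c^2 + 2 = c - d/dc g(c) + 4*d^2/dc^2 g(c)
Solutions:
 g(c) = C1 + C2*exp(c/4) - sqrt(3)*c^3/3 - 4*sqrt(3)*c^2 + c^2/2 - 32*sqrt(3)*c + 2*c


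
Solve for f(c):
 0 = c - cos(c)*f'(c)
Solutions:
 f(c) = C1 + Integral(c/cos(c), c)


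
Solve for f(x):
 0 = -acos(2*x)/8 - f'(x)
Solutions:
 f(x) = C1 - x*acos(2*x)/8 + sqrt(1 - 4*x^2)/16


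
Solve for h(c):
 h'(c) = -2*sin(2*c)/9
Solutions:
 h(c) = C1 + cos(2*c)/9


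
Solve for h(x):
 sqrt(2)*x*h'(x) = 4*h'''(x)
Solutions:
 h(x) = C1 + Integral(C2*airyai(sqrt(2)*x/2) + C3*airybi(sqrt(2)*x/2), x)


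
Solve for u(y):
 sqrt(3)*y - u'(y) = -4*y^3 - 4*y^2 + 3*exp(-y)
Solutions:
 u(y) = C1 + y^4 + 4*y^3/3 + sqrt(3)*y^2/2 + 3*exp(-y)


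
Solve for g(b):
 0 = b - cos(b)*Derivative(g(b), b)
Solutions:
 g(b) = C1 + Integral(b/cos(b), b)


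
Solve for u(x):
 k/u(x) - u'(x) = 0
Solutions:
 u(x) = -sqrt(C1 + 2*k*x)
 u(x) = sqrt(C1 + 2*k*x)


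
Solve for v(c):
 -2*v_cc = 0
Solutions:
 v(c) = C1 + C2*c


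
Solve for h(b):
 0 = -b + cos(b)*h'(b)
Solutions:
 h(b) = C1 + Integral(b/cos(b), b)


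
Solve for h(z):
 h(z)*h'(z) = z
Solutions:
 h(z) = -sqrt(C1 + z^2)
 h(z) = sqrt(C1 + z^2)


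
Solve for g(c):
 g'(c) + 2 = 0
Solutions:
 g(c) = C1 - 2*c


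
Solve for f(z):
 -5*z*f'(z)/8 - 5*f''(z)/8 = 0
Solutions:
 f(z) = C1 + C2*erf(sqrt(2)*z/2)


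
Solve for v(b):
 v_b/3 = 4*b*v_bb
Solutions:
 v(b) = C1 + C2*b^(13/12)


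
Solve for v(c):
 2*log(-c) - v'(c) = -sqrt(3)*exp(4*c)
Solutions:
 v(c) = C1 + 2*c*log(-c) - 2*c + sqrt(3)*exp(4*c)/4


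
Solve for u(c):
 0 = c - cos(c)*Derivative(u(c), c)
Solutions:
 u(c) = C1 + Integral(c/cos(c), c)


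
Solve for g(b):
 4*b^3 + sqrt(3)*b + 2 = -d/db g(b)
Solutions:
 g(b) = C1 - b^4 - sqrt(3)*b^2/2 - 2*b


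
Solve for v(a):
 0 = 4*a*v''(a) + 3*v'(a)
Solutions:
 v(a) = C1 + C2*a^(1/4)


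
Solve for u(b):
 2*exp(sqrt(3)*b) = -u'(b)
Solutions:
 u(b) = C1 - 2*sqrt(3)*exp(sqrt(3)*b)/3


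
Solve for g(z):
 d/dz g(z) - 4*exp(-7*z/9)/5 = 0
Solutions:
 g(z) = C1 - 36*exp(-7*z/9)/35


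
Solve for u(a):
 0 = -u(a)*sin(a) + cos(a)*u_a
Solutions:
 u(a) = C1/cos(a)


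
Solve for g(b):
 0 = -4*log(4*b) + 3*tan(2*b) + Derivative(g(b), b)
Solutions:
 g(b) = C1 + 4*b*log(b) - 4*b + 8*b*log(2) + 3*log(cos(2*b))/2


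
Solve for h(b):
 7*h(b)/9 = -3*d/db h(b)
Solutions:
 h(b) = C1*exp(-7*b/27)


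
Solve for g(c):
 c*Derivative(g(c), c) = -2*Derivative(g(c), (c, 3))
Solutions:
 g(c) = C1 + Integral(C2*airyai(-2^(2/3)*c/2) + C3*airybi(-2^(2/3)*c/2), c)


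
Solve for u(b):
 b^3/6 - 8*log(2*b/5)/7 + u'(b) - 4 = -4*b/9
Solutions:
 u(b) = C1 - b^4/24 - 2*b^2/9 + 8*b*log(b)/7 - 8*b*log(5)/7 + 8*b*log(2)/7 + 20*b/7


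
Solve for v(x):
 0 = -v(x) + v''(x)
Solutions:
 v(x) = C1*exp(-x) + C2*exp(x)


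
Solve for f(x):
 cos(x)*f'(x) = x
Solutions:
 f(x) = C1 + Integral(x/cos(x), x)


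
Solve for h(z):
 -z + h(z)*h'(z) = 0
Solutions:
 h(z) = -sqrt(C1 + z^2)
 h(z) = sqrt(C1 + z^2)


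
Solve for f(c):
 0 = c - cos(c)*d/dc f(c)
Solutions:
 f(c) = C1 + Integral(c/cos(c), c)


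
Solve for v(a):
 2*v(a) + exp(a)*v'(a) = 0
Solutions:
 v(a) = C1*exp(2*exp(-a))


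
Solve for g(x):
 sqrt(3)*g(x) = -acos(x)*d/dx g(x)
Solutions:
 g(x) = C1*exp(-sqrt(3)*Integral(1/acos(x), x))


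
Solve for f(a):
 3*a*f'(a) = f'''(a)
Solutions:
 f(a) = C1 + Integral(C2*airyai(3^(1/3)*a) + C3*airybi(3^(1/3)*a), a)


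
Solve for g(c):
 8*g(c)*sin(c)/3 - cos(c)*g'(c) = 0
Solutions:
 g(c) = C1/cos(c)^(8/3)


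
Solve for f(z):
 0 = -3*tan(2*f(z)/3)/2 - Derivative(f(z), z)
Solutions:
 f(z) = -3*asin(C1*exp(-z))/2 + 3*pi/2
 f(z) = 3*asin(C1*exp(-z))/2


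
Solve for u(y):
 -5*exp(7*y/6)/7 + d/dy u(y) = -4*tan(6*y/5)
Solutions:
 u(y) = C1 + 30*exp(7*y/6)/49 + 10*log(cos(6*y/5))/3


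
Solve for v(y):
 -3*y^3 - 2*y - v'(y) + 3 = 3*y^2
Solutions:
 v(y) = C1 - 3*y^4/4 - y^3 - y^2 + 3*y


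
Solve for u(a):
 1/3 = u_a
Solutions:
 u(a) = C1 + a/3


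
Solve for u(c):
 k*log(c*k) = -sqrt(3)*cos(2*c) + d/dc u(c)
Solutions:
 u(c) = C1 + c*k*(log(c*k) - 1) + sqrt(3)*sin(2*c)/2


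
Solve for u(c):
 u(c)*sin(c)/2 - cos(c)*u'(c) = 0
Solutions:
 u(c) = C1/sqrt(cos(c))


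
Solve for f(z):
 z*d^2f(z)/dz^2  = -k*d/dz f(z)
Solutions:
 f(z) = C1 + z^(1 - re(k))*(C2*sin(log(z)*Abs(im(k))) + C3*cos(log(z)*im(k)))


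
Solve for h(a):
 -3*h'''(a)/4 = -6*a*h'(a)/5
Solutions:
 h(a) = C1 + Integral(C2*airyai(2*5^(2/3)*a/5) + C3*airybi(2*5^(2/3)*a/5), a)


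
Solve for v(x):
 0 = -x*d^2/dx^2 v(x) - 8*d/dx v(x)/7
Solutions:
 v(x) = C1 + C2/x^(1/7)


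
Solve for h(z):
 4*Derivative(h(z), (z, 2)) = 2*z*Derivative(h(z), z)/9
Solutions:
 h(z) = C1 + C2*erfi(z/6)


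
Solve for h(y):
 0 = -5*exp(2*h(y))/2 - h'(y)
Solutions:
 h(y) = log(-1/(C1 - 5*y))/2
 h(y) = log(-sqrt(1/(C1 + 5*y)))


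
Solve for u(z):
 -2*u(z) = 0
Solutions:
 u(z) = 0


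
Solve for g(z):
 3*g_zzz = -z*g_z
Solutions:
 g(z) = C1 + Integral(C2*airyai(-3^(2/3)*z/3) + C3*airybi(-3^(2/3)*z/3), z)


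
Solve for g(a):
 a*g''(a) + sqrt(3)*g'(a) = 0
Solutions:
 g(a) = C1 + C2*a^(1 - sqrt(3))


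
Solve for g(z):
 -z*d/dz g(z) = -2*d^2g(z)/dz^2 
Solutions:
 g(z) = C1 + C2*erfi(z/2)


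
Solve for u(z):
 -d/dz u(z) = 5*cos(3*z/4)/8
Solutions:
 u(z) = C1 - 5*sin(3*z/4)/6


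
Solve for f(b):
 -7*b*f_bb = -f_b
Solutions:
 f(b) = C1 + C2*b^(8/7)


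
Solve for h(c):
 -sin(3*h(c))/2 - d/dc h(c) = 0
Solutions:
 h(c) = -acos((-C1 - exp(3*c))/(C1 - exp(3*c)))/3 + 2*pi/3
 h(c) = acos((-C1 - exp(3*c))/(C1 - exp(3*c)))/3


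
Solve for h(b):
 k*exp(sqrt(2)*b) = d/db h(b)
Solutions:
 h(b) = C1 + sqrt(2)*k*exp(sqrt(2)*b)/2


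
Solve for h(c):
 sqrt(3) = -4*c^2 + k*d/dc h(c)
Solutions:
 h(c) = C1 + 4*c^3/(3*k) + sqrt(3)*c/k


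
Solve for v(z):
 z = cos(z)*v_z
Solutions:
 v(z) = C1 + Integral(z/cos(z), z)


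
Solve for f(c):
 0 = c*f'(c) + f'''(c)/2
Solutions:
 f(c) = C1 + Integral(C2*airyai(-2^(1/3)*c) + C3*airybi(-2^(1/3)*c), c)


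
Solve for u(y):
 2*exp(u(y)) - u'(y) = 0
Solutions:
 u(y) = log(-1/(C1 + 2*y))


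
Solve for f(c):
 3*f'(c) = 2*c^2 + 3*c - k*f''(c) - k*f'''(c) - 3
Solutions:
 f(c) = C1 + C2*exp(c*(-1 + sqrt(k*(k - 12))/k)/2) + C3*exp(-c*(1 + sqrt(k*(k - 12))/k)/2) + 2*c^3/9 - 2*c^2*k/9 + c^2/2 + 4*c*k^2/27 - 7*c*k/9 - c


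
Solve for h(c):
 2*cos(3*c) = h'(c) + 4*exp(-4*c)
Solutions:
 h(c) = C1 + 2*sin(3*c)/3 + exp(-4*c)


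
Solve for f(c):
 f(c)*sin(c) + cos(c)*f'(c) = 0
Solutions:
 f(c) = C1*cos(c)


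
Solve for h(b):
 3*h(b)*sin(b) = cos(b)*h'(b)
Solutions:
 h(b) = C1/cos(b)^3


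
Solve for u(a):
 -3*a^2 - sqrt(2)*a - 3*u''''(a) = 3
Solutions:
 u(a) = C1 + C2*a + C3*a^2 + C4*a^3 - a^6/360 - sqrt(2)*a^5/360 - a^4/24


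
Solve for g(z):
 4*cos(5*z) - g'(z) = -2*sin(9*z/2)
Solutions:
 g(z) = C1 + 4*sin(5*z)/5 - 4*cos(9*z/2)/9


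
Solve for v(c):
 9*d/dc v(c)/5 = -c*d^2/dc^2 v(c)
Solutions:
 v(c) = C1 + C2/c^(4/5)


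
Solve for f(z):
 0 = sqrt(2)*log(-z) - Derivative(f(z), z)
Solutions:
 f(z) = C1 + sqrt(2)*z*log(-z) - sqrt(2)*z


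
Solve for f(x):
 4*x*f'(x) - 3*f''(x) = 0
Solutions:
 f(x) = C1 + C2*erfi(sqrt(6)*x/3)


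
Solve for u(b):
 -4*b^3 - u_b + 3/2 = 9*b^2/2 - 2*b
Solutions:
 u(b) = C1 - b^4 - 3*b^3/2 + b^2 + 3*b/2


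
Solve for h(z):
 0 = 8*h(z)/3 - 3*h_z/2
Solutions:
 h(z) = C1*exp(16*z/9)


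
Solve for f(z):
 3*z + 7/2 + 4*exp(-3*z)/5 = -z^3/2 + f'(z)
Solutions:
 f(z) = C1 + z^4/8 + 3*z^2/2 + 7*z/2 - 4*exp(-3*z)/15


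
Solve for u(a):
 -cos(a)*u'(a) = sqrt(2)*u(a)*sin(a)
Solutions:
 u(a) = C1*cos(a)^(sqrt(2))


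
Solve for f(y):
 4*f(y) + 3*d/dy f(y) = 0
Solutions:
 f(y) = C1*exp(-4*y/3)


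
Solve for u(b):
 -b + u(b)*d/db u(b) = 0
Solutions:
 u(b) = -sqrt(C1 + b^2)
 u(b) = sqrt(C1 + b^2)


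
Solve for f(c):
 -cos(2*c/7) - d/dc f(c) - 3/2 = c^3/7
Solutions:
 f(c) = C1 - c^4/28 - 3*c/2 - 7*sin(2*c/7)/2


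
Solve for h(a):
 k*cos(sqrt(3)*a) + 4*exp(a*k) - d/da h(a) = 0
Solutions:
 h(a) = C1 + sqrt(3)*k*sin(sqrt(3)*a)/3 + 4*exp(a*k)/k


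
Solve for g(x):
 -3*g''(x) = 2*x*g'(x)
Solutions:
 g(x) = C1 + C2*erf(sqrt(3)*x/3)


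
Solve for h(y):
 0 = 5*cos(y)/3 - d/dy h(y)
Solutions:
 h(y) = C1 + 5*sin(y)/3


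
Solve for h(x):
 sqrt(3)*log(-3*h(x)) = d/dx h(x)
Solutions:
 -sqrt(3)*Integral(1/(log(-_y) + log(3)), (_y, h(x)))/3 = C1 - x


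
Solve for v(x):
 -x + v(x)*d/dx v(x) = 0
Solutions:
 v(x) = -sqrt(C1 + x^2)
 v(x) = sqrt(C1 + x^2)


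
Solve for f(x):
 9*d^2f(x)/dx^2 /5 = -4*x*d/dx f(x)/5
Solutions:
 f(x) = C1 + C2*erf(sqrt(2)*x/3)


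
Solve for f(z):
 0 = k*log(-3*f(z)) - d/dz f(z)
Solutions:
 Integral(1/(log(-_y) + log(3)), (_y, f(z))) = C1 + k*z


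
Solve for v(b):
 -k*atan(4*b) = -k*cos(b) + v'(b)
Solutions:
 v(b) = C1 - k*(b*atan(4*b) - log(16*b^2 + 1)/8 - sin(b))


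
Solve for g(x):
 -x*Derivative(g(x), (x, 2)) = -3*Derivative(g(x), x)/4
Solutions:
 g(x) = C1 + C2*x^(7/4)


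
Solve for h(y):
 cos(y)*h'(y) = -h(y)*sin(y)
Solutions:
 h(y) = C1*cos(y)


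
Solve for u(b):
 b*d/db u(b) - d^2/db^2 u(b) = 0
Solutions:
 u(b) = C1 + C2*erfi(sqrt(2)*b/2)


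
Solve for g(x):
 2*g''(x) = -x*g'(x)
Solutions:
 g(x) = C1 + C2*erf(x/2)


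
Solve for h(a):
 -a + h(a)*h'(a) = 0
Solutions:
 h(a) = -sqrt(C1 + a^2)
 h(a) = sqrt(C1 + a^2)


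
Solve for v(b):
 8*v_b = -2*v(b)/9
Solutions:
 v(b) = C1*exp(-b/36)


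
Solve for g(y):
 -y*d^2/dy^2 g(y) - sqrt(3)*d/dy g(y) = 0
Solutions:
 g(y) = C1 + C2*y^(1 - sqrt(3))


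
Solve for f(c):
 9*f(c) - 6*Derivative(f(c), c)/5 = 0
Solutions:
 f(c) = C1*exp(15*c/2)


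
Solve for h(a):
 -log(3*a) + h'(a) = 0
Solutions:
 h(a) = C1 + a*log(a) - a + a*log(3)


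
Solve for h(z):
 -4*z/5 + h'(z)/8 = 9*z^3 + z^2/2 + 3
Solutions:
 h(z) = C1 + 18*z^4 + 4*z^3/3 + 16*z^2/5 + 24*z


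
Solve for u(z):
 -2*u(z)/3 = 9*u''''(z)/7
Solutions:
 u(z) = (C1*sin(2^(3/4)*21^(1/4)*z/6) + C2*cos(2^(3/4)*21^(1/4)*z/6))*exp(-2^(3/4)*21^(1/4)*z/6) + (C3*sin(2^(3/4)*21^(1/4)*z/6) + C4*cos(2^(3/4)*21^(1/4)*z/6))*exp(2^(3/4)*21^(1/4)*z/6)


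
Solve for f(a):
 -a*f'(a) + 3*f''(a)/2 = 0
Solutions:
 f(a) = C1 + C2*erfi(sqrt(3)*a/3)


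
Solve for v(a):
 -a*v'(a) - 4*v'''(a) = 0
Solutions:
 v(a) = C1 + Integral(C2*airyai(-2^(1/3)*a/2) + C3*airybi(-2^(1/3)*a/2), a)


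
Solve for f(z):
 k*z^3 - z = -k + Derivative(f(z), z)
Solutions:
 f(z) = C1 + k*z^4/4 + k*z - z^2/2


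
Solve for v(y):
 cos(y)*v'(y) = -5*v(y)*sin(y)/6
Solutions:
 v(y) = C1*cos(y)^(5/6)


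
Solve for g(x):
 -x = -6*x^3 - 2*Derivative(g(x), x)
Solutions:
 g(x) = C1 - 3*x^4/4 + x^2/4


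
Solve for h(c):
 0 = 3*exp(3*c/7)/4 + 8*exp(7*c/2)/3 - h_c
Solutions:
 h(c) = C1 + 7*exp(3*c/7)/4 + 16*exp(7*c/2)/21


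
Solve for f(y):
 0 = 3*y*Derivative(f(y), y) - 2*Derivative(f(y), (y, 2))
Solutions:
 f(y) = C1 + C2*erfi(sqrt(3)*y/2)


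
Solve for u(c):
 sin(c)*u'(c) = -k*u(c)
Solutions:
 u(c) = C1*exp(k*(-log(cos(c) - 1) + log(cos(c) + 1))/2)


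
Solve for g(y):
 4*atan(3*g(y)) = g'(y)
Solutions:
 Integral(1/atan(3*_y), (_y, g(y))) = C1 + 4*y


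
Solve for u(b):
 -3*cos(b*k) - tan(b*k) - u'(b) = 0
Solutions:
 u(b) = C1 - Piecewise((-log(cos(b*k))/k, Ne(k, 0)), (0, True)) - 3*Piecewise((sin(b*k)/k, Ne(k, 0)), (b, True))


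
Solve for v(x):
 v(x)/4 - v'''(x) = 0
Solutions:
 v(x) = C3*exp(2^(1/3)*x/2) + (C1*sin(2^(1/3)*sqrt(3)*x/4) + C2*cos(2^(1/3)*sqrt(3)*x/4))*exp(-2^(1/3)*x/4)


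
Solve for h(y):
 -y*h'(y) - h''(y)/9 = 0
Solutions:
 h(y) = C1 + C2*erf(3*sqrt(2)*y/2)


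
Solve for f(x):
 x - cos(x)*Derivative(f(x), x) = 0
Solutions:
 f(x) = C1 + Integral(x/cos(x), x)


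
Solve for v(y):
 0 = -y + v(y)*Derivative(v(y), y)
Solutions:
 v(y) = -sqrt(C1 + y^2)
 v(y) = sqrt(C1 + y^2)


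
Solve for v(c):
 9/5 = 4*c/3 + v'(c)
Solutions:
 v(c) = C1 - 2*c^2/3 + 9*c/5


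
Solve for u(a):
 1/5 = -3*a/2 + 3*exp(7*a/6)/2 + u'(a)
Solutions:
 u(a) = C1 + 3*a^2/4 + a/5 - 9*exp(7*a/6)/7


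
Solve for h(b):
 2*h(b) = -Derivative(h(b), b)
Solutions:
 h(b) = C1*exp(-2*b)


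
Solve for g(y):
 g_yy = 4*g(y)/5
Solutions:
 g(y) = C1*exp(-2*sqrt(5)*y/5) + C2*exp(2*sqrt(5)*y/5)


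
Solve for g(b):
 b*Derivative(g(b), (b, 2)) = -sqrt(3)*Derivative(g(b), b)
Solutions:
 g(b) = C1 + C2*b^(1 - sqrt(3))


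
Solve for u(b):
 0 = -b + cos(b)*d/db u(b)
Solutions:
 u(b) = C1 + Integral(b/cos(b), b)


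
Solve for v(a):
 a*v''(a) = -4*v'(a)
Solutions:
 v(a) = C1 + C2/a^3


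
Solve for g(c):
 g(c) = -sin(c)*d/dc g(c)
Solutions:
 g(c) = C1*sqrt(cos(c) + 1)/sqrt(cos(c) - 1)


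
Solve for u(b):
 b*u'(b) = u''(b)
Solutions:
 u(b) = C1 + C2*erfi(sqrt(2)*b/2)


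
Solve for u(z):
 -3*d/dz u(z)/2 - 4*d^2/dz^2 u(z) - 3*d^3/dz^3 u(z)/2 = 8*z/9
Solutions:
 u(z) = C1 + C2*exp(z*(-4 + sqrt(7))/3) + C3*exp(-z*(sqrt(7) + 4)/3) - 8*z^2/27 + 128*z/81


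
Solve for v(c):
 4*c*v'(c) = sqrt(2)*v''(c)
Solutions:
 v(c) = C1 + C2*erfi(2^(1/4)*c)


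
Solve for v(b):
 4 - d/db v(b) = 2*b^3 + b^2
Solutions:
 v(b) = C1 - b^4/2 - b^3/3 + 4*b


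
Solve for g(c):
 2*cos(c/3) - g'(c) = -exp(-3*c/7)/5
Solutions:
 g(c) = C1 + 6*sin(c/3) - 7*exp(-3*c/7)/15


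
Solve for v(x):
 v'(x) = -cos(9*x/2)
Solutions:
 v(x) = C1 - 2*sin(9*x/2)/9


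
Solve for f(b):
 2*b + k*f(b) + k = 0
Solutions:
 f(b) = (-2*b - k)/k


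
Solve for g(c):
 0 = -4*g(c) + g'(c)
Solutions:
 g(c) = C1*exp(4*c)


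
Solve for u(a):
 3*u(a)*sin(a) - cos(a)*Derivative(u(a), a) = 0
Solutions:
 u(a) = C1/cos(a)^3


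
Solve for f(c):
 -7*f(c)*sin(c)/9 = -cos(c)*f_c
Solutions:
 f(c) = C1/cos(c)^(7/9)


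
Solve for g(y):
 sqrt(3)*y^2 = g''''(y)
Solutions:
 g(y) = C1 + C2*y + C3*y^2 + C4*y^3 + sqrt(3)*y^6/360


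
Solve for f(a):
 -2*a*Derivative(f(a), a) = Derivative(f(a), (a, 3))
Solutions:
 f(a) = C1 + Integral(C2*airyai(-2^(1/3)*a) + C3*airybi(-2^(1/3)*a), a)


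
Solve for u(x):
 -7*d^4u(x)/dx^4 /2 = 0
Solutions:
 u(x) = C1 + C2*x + C3*x^2 + C4*x^3


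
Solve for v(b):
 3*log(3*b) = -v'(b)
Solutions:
 v(b) = C1 - 3*b*log(b) - b*log(27) + 3*b


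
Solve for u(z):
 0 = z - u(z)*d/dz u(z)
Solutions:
 u(z) = -sqrt(C1 + z^2)
 u(z) = sqrt(C1 + z^2)


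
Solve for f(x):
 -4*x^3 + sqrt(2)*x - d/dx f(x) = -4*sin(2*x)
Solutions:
 f(x) = C1 - x^4 + sqrt(2)*x^2/2 - 2*cos(2*x)


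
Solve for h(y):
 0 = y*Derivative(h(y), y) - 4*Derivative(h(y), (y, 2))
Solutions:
 h(y) = C1 + C2*erfi(sqrt(2)*y/4)


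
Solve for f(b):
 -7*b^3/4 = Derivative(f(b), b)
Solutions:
 f(b) = C1 - 7*b^4/16


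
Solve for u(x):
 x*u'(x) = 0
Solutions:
 u(x) = C1


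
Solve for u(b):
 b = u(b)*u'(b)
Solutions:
 u(b) = -sqrt(C1 + b^2)
 u(b) = sqrt(C1 + b^2)


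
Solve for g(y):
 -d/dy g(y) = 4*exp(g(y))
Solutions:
 g(y) = log(1/(C1 + 4*y))


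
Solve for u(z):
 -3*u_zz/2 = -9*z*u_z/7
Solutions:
 u(z) = C1 + C2*erfi(sqrt(21)*z/7)


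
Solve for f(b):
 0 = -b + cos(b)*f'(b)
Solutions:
 f(b) = C1 + Integral(b/cos(b), b)


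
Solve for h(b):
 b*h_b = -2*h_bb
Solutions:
 h(b) = C1 + C2*erf(b/2)


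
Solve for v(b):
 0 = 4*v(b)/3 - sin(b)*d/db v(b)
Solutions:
 v(b) = C1*(cos(b) - 1)^(2/3)/(cos(b) + 1)^(2/3)


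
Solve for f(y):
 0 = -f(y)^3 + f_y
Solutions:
 f(y) = -sqrt(2)*sqrt(-1/(C1 + y))/2
 f(y) = sqrt(2)*sqrt(-1/(C1 + y))/2


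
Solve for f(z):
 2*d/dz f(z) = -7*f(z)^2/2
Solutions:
 f(z) = 4/(C1 + 7*z)


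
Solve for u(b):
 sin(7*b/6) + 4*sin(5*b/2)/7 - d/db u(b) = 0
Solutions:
 u(b) = C1 - 6*cos(7*b/6)/7 - 8*cos(5*b/2)/35


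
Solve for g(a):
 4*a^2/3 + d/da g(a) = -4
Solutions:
 g(a) = C1 - 4*a^3/9 - 4*a


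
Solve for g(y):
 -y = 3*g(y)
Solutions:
 g(y) = -y/3


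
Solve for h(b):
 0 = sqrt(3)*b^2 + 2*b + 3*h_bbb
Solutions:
 h(b) = C1 + C2*b + C3*b^2 - sqrt(3)*b^5/180 - b^4/36


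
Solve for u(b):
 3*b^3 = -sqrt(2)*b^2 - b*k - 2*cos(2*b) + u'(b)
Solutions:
 u(b) = C1 + 3*b^4/4 + sqrt(2)*b^3/3 + b^2*k/2 + sin(2*b)


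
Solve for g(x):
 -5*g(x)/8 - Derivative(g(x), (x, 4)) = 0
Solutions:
 g(x) = (C1*sin(2^(3/4)*5^(1/4)*x/4) + C2*cos(2^(3/4)*5^(1/4)*x/4))*exp(-2^(3/4)*5^(1/4)*x/4) + (C3*sin(2^(3/4)*5^(1/4)*x/4) + C4*cos(2^(3/4)*5^(1/4)*x/4))*exp(2^(3/4)*5^(1/4)*x/4)


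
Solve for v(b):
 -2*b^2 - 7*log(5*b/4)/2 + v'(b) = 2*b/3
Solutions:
 v(b) = C1 + 2*b^3/3 + b^2/3 + 7*b*log(b)/2 - 7*b*log(2) - 7*b/2 + 7*b*log(5)/2


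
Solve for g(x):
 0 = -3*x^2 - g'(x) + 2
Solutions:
 g(x) = C1 - x^3 + 2*x


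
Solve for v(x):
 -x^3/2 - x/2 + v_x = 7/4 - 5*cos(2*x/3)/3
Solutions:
 v(x) = C1 + x^4/8 + x^2/4 + 7*x/4 - 5*sin(2*x/3)/2


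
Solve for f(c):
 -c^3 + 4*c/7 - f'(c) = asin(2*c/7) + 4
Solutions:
 f(c) = C1 - c^4/4 + 2*c^2/7 - c*asin(2*c/7) - 4*c - sqrt(49 - 4*c^2)/2


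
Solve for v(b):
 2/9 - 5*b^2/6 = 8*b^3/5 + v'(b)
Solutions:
 v(b) = C1 - 2*b^4/5 - 5*b^3/18 + 2*b/9


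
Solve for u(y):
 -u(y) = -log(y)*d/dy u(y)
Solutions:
 u(y) = C1*exp(li(y))


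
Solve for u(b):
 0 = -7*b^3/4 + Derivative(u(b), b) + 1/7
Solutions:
 u(b) = C1 + 7*b^4/16 - b/7


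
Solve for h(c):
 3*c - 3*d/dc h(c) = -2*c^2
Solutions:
 h(c) = C1 + 2*c^3/9 + c^2/2


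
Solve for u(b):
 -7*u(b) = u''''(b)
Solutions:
 u(b) = (C1*sin(sqrt(2)*7^(1/4)*b/2) + C2*cos(sqrt(2)*7^(1/4)*b/2))*exp(-sqrt(2)*7^(1/4)*b/2) + (C3*sin(sqrt(2)*7^(1/4)*b/2) + C4*cos(sqrt(2)*7^(1/4)*b/2))*exp(sqrt(2)*7^(1/4)*b/2)


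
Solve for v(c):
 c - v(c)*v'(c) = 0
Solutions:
 v(c) = -sqrt(C1 + c^2)
 v(c) = sqrt(C1 + c^2)


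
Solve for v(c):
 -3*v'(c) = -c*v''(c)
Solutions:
 v(c) = C1 + C2*c^4


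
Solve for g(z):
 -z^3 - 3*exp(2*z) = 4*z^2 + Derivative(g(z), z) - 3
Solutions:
 g(z) = C1 - z^4/4 - 4*z^3/3 + 3*z - 3*exp(2*z)/2


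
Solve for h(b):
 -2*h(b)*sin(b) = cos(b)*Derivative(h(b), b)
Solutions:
 h(b) = C1*cos(b)^2


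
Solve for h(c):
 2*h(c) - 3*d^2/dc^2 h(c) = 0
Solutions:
 h(c) = C1*exp(-sqrt(6)*c/3) + C2*exp(sqrt(6)*c/3)


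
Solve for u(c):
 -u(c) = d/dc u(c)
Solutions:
 u(c) = C1*exp(-c)


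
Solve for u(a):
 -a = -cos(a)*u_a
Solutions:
 u(a) = C1 + Integral(a/cos(a), a)


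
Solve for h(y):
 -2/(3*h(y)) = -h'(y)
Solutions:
 h(y) = -sqrt(C1 + 12*y)/3
 h(y) = sqrt(C1 + 12*y)/3


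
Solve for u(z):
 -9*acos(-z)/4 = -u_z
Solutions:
 u(z) = C1 + 9*z*acos(-z)/4 + 9*sqrt(1 - z^2)/4


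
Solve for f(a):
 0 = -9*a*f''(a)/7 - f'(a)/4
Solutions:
 f(a) = C1 + C2*a^(29/36)


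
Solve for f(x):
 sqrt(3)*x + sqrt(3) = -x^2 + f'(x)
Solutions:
 f(x) = C1 + x^3/3 + sqrt(3)*x^2/2 + sqrt(3)*x


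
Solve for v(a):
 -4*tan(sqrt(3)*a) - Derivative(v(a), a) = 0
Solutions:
 v(a) = C1 + 4*sqrt(3)*log(cos(sqrt(3)*a))/3


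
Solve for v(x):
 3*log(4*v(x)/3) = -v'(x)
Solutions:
 Integral(1/(log(_y) - log(3) + 2*log(2)), (_y, v(x)))/3 = C1 - x


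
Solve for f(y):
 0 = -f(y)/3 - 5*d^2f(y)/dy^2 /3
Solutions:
 f(y) = C1*sin(sqrt(5)*y/5) + C2*cos(sqrt(5)*y/5)


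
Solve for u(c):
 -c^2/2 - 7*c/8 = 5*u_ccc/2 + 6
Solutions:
 u(c) = C1 + C2*c + C3*c^2 - c^5/300 - 7*c^4/480 - 2*c^3/5


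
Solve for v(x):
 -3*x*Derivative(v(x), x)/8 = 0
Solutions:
 v(x) = C1


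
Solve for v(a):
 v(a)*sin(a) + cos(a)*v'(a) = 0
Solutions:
 v(a) = C1*cos(a)


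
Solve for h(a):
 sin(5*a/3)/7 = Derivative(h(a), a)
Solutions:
 h(a) = C1 - 3*cos(5*a/3)/35


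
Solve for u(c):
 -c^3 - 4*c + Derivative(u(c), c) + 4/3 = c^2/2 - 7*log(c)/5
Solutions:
 u(c) = C1 + c^4/4 + c^3/6 + 2*c^2 - 7*c*log(c)/5 + c/15


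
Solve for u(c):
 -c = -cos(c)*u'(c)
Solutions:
 u(c) = C1 + Integral(c/cos(c), c)


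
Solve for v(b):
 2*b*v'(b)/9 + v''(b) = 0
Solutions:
 v(b) = C1 + C2*erf(b/3)


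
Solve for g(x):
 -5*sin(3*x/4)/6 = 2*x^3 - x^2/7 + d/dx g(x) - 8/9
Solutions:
 g(x) = C1 - x^4/2 + x^3/21 + 8*x/9 + 10*cos(3*x/4)/9


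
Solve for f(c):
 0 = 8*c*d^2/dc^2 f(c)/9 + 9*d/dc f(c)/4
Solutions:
 f(c) = C1 + C2/c^(49/32)


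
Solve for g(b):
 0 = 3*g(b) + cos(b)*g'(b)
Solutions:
 g(b) = C1*(sin(b) - 1)^(3/2)/(sin(b) + 1)^(3/2)


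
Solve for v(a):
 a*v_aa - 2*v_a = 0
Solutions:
 v(a) = C1 + C2*a^3


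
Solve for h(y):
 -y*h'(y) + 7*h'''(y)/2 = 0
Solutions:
 h(y) = C1 + Integral(C2*airyai(2^(1/3)*7^(2/3)*y/7) + C3*airybi(2^(1/3)*7^(2/3)*y/7), y)


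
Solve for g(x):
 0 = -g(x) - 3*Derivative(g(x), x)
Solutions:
 g(x) = C1*exp(-x/3)


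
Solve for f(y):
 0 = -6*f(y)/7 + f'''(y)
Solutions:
 f(y) = C3*exp(6^(1/3)*7^(2/3)*y/7) + (C1*sin(2^(1/3)*3^(5/6)*7^(2/3)*y/14) + C2*cos(2^(1/3)*3^(5/6)*7^(2/3)*y/14))*exp(-6^(1/3)*7^(2/3)*y/14)


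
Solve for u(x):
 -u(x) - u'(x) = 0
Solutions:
 u(x) = C1*exp(-x)


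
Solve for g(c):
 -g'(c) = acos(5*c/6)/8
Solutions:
 g(c) = C1 - c*acos(5*c/6)/8 + sqrt(36 - 25*c^2)/40


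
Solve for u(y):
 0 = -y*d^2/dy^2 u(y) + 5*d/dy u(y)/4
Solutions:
 u(y) = C1 + C2*y^(9/4)


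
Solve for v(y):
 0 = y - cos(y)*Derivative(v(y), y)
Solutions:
 v(y) = C1 + Integral(y/cos(y), y)


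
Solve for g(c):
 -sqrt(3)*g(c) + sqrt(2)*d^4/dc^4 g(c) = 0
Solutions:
 g(c) = C1*exp(-2^(7/8)*3^(1/8)*c/2) + C2*exp(2^(7/8)*3^(1/8)*c/2) + C3*sin(2^(7/8)*3^(1/8)*c/2) + C4*cos(2^(7/8)*3^(1/8)*c/2)


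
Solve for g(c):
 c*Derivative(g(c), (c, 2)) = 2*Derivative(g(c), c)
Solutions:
 g(c) = C1 + C2*c^3


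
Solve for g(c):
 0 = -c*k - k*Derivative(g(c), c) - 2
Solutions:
 g(c) = C1 - c^2/2 - 2*c/k


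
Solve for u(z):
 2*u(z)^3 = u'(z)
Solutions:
 u(z) = -sqrt(2)*sqrt(-1/(C1 + 2*z))/2
 u(z) = sqrt(2)*sqrt(-1/(C1 + 2*z))/2


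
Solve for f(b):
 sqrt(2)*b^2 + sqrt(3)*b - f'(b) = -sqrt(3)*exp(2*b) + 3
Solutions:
 f(b) = C1 + sqrt(2)*b^3/3 + sqrt(3)*b^2/2 - 3*b + sqrt(3)*exp(2*b)/2


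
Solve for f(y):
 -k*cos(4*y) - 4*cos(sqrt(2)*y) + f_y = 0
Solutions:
 f(y) = C1 + k*sin(4*y)/4 + 2*sqrt(2)*sin(sqrt(2)*y)


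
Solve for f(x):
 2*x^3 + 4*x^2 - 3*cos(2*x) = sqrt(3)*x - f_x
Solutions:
 f(x) = C1 - x^4/2 - 4*x^3/3 + sqrt(3)*x^2/2 + 3*sin(2*x)/2


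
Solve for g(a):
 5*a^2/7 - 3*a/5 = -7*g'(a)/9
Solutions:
 g(a) = C1 - 15*a^3/49 + 27*a^2/70


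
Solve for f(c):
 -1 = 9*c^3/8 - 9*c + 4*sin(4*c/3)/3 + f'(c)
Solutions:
 f(c) = C1 - 9*c^4/32 + 9*c^2/2 - c + cos(4*c/3)


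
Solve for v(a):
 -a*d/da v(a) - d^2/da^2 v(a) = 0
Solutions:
 v(a) = C1 + C2*erf(sqrt(2)*a/2)


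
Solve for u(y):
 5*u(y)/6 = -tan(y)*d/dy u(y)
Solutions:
 u(y) = C1/sin(y)^(5/6)


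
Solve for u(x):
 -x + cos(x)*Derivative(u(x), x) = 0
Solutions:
 u(x) = C1 + Integral(x/cos(x), x)


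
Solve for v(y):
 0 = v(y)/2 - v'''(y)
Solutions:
 v(y) = C3*exp(2^(2/3)*y/2) + (C1*sin(2^(2/3)*sqrt(3)*y/4) + C2*cos(2^(2/3)*sqrt(3)*y/4))*exp(-2^(2/3)*y/4)


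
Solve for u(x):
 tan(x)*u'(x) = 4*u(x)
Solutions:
 u(x) = C1*sin(x)^4


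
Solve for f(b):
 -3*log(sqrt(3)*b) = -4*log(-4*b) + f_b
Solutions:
 f(b) = C1 + b*log(b) + b*(-3*log(3)/2 - 1 + 8*log(2) + 4*I*pi)


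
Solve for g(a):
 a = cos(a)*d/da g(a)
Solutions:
 g(a) = C1 + Integral(a/cos(a), a)


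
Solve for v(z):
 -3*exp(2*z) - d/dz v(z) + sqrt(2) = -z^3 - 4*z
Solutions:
 v(z) = C1 + z^4/4 + 2*z^2 + sqrt(2)*z - 3*exp(2*z)/2


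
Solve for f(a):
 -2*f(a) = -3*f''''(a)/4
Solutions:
 f(a) = C1*exp(-6^(3/4)*a/3) + C2*exp(6^(3/4)*a/3) + C3*sin(6^(3/4)*a/3) + C4*cos(6^(3/4)*a/3)


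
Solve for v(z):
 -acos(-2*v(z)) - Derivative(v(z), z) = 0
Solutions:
 Integral(1/acos(-2*_y), (_y, v(z))) = C1 - z


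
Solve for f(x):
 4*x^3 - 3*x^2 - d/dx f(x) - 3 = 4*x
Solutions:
 f(x) = C1 + x^4 - x^3 - 2*x^2 - 3*x


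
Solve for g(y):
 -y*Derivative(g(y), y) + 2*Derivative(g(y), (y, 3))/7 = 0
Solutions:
 g(y) = C1 + Integral(C2*airyai(2^(2/3)*7^(1/3)*y/2) + C3*airybi(2^(2/3)*7^(1/3)*y/2), y)
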